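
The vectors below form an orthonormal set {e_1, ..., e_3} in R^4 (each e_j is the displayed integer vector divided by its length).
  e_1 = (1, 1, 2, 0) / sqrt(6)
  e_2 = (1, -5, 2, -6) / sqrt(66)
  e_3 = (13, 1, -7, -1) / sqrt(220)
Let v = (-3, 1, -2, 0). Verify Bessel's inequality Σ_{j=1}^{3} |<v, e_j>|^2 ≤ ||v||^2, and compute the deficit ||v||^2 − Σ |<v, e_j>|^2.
Σ |<v, e_j>|^2 = 54/5; ||v||^2 = 14; deficit = 16/5

Write each e_j = u_j / sqrt(<u_j, u_j>) where u_j is the displayed integer vector. Then <v, e_j> = <v, u_j> / sqrt(<u_j, u_j>), so |<v, e_j>|^2 = <v, u_j>^2 / <u_j, u_j>.
Coefficients: <v, e_1> = -6/sqrt(6), <v, e_2> = -12/sqrt(66), <v, e_3> = -24/sqrt(220).
Square and sum: Σ |<v, e_j>|^2 = 54/5.
Compute ||v||^2 = v·v = 14.
Deficit = 14 − 54/5 = 16/5 ≥ 0, confirming Bessel's inequality. (The deficit equals ||v − Σ <v,e_j> e_j||^2, the squared distance from v to span{e_j}.)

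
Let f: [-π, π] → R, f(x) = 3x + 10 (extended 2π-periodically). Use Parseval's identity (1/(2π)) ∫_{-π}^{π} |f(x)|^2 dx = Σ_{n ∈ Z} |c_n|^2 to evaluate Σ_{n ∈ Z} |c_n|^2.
Σ |c_n|^2 = 3π^2 + 100

Expand and integrate term by term over [-π, π]:
  ∫ (3x)^2 dx = 9·(2π^3/3); ∫ 2·3·(10)·x dx = 0 (odd integrand); ∫ 10^2 dx = 100·2π.
So (1/(2π)) ∫_{-π}^{π} (3x + 10)^2 dx = 9π^2/3 + 100 = 3π^2 + 100.
Parseval ⇒ Σ |c_n|^2 = 3π^2 + 100.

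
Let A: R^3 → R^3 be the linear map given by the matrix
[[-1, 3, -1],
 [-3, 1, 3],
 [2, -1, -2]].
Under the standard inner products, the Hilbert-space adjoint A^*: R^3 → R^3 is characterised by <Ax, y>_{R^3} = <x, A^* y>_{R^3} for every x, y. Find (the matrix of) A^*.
A^* = A^T =
[[-1, -3, 2],
 [3, 1, -1],
 [-1, 3, -2]]

For real matrices with standard dot products, the defining identity <Ax, y> = <x, A^* y> gives (Ax)^T y = x^T (A^*) y, i.e. x^T A^T y = x^T (A^*) y. Since this holds for all x, y, we must have A^* = A^T. Therefore
A^* =
[[-1, -3, 2],
 [3, 1, -1],
 [-1, 3, -2]].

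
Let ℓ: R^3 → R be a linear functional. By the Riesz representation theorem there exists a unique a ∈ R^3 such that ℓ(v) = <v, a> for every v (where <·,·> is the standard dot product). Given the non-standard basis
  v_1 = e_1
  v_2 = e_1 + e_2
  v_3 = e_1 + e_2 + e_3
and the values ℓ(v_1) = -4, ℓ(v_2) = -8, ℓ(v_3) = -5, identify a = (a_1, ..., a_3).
a = (-4, -4, 3)

Write a = (a_1, ..., a_3) in the standard basis. For each basis vector v_i, ℓ(v_i) = <v_i, a> is a linear equation in the a_j's. Collect the n equations into a matrix system V a = ℓ, where row i of V is v_i (expressed in the standard basis). Since V is invertible (lower-triangular with 1s on the diagonal, up to permutation), solve by back-substitution:
  V =
[[1, 0, 0],
 [1, 1, 0],
 [1, 1, 1]]
  V a = (-4, -8, -5)
Solving gives a = (-4, -4, 3).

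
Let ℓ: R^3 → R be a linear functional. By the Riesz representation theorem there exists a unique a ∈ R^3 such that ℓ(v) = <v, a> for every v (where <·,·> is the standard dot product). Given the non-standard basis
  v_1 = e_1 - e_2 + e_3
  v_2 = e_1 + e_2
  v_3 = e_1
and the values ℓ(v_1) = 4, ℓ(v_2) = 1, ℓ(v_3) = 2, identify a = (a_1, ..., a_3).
a = (2, -1, 1)

Write a = (a_1, ..., a_3) in the standard basis. For each basis vector v_i, ℓ(v_i) = <v_i, a> is a linear equation in the a_j's. Collect the n equations into a matrix system V a = ℓ, where row i of V is v_i (expressed in the standard basis). Since V is invertible (lower-triangular with 1s on the diagonal, up to permutation), solve by back-substitution:
  V =
[[1, -1, 1],
 [1, 1, 0],
 [1, 0, 0]]
  V a = (4, 1, 2)
Solving gives a = (2, -1, 1).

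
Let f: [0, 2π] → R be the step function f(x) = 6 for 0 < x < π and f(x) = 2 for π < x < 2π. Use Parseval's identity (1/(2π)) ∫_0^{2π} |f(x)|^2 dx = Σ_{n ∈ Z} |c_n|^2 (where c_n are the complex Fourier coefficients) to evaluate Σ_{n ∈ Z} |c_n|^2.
Σ |c_n|^2 = 20

Parseval equates the L^2 energy of f (normalised by 1/(2π)) with the ℓ^2 sum of its Fourier coefficients: (1/(2π)) ∫_0^{2π} |f|^2 = Σ |c_n|^2.
Compute the left side: (1/(2π)) [∫_0^π 6^2 dx + ∫_π^{2π} 2^2 dx] = (1/(2π)) · (36π + 4π) = (36 + 4)/2 = 20.
So Σ_{n ∈ Z} |c_n|^2 = 20.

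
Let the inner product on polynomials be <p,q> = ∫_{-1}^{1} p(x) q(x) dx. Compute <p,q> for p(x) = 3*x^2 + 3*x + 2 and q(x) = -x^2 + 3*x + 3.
<p,q> = 322/15

Expand the product: p(x)·q(x) = -3*x^4 + 6*x^3 + 16*x^2 + 15*x + 6.
∫_{-1}^{1} of each monomial x^k gives [2/(k+1) if k even, 0 if k odd]. Integrating term-by-term (or equivalently evaluating the antiderivative F(x) = -3*x^5/5 + 3*x^4/2 + 16*x^3/3 + 15*x^2/2 + 6*x at the endpoints):
  F(1) − F(−1) = 296/15 − (-26/15) = 322/15.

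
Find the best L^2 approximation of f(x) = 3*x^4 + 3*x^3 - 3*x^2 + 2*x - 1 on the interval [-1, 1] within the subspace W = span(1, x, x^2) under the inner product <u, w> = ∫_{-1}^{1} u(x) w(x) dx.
g(x) = -3*x^2/7 + 19*x/5 - 44/35

The best approximation g ∈ W is the orthogonal projection of f onto W. Writing g = a_0 + a_1 x + a_2 x^2, the coefficients solve the normal equations G · a = b where
  G_{ij} = <φ_i, φ_j> and b_i = <f, φ_i>, with φ_0 = 1, φ_1 = x, φ_2 = x^2.
G =
  [2, 0, 2/3]
  [0, 2/3, 0]
  [2/3, 0, 2/5],
b = (-14/5, 38/15, -106/105).
Solving gives a_0 = -44/35, a_1 = 19/5, a_2 = -3/7, so
  g(x) = -3*x^2/7 + 19*x/5 - 44/35.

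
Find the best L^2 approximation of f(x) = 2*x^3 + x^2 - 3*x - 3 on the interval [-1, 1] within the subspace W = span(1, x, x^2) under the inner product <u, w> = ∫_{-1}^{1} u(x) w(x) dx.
g(x) = x^2 - 9*x/5 - 3

The best approximation g ∈ W is the orthogonal projection of f onto W. Writing g = a_0 + a_1 x + a_2 x^2, the coefficients solve the normal equations G · a = b where
  G_{ij} = <φ_i, φ_j> and b_i = <f, φ_i>, with φ_0 = 1, φ_1 = x, φ_2 = x^2.
G =
  [2, 0, 2/3]
  [0, 2/3, 0]
  [2/3, 0, 2/5],
b = (-16/3, -6/5, -8/5).
Solving gives a_0 = -3, a_1 = -9/5, a_2 = 1, so
  g(x) = x^2 - 9*x/5 - 3.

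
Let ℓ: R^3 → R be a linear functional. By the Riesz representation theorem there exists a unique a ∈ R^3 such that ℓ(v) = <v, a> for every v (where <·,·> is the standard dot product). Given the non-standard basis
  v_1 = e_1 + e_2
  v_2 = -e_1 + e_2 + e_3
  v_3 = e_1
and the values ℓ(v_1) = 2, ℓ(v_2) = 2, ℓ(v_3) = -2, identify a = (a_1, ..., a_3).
a = (-2, 4, -4)

Write a = (a_1, ..., a_3) in the standard basis. For each basis vector v_i, ℓ(v_i) = <v_i, a> is a linear equation in the a_j's. Collect the n equations into a matrix system V a = ℓ, where row i of V is v_i (expressed in the standard basis). Since V is invertible (lower-triangular with 1s on the diagonal, up to permutation), solve by back-substitution:
  V =
[[1, 1, 0],
 [-1, 1, 1],
 [1, 0, 0]]
  V a = (2, 2, -2)
Solving gives a = (-2, 4, -4).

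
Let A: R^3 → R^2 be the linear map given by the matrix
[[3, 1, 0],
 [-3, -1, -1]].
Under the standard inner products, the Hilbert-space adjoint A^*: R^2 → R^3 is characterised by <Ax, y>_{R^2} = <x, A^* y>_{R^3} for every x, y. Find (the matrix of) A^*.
A^* = A^T =
[[3, -3],
 [1, -1],
 [0, -1]]

For real matrices with standard dot products, the defining identity <Ax, y> = <x, A^* y> gives (Ax)^T y = x^T (A^*) y, i.e. x^T A^T y = x^T (A^*) y. Since this holds for all x, y, we must have A^* = A^T. Therefore
A^* =
[[3, -3],
 [1, -1],
 [0, -1]].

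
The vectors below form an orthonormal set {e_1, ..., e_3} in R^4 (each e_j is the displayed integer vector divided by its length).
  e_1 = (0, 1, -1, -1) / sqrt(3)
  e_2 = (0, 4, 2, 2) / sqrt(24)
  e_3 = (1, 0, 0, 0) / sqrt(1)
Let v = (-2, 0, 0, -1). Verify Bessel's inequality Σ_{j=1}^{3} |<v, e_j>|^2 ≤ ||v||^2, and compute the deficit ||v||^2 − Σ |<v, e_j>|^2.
Σ |<v, e_j>|^2 = 9/2; ||v||^2 = 5; deficit = 1/2

Write each e_j = u_j / sqrt(<u_j, u_j>) where u_j is the displayed integer vector. Then <v, e_j> = <v, u_j> / sqrt(<u_j, u_j>), so |<v, e_j>|^2 = <v, u_j>^2 / <u_j, u_j>.
Coefficients: <v, e_1> = 1/sqrt(3), <v, e_2> = -2/sqrt(24), <v, e_3> = -2/sqrt(1).
Square and sum: Σ |<v, e_j>|^2 = 9/2.
Compute ||v||^2 = v·v = 5.
Deficit = 5 − 9/2 = 1/2 ≥ 0, confirming Bessel's inequality. (The deficit equals ||v − Σ <v,e_j> e_j||^2, the squared distance from v to span{e_j}.)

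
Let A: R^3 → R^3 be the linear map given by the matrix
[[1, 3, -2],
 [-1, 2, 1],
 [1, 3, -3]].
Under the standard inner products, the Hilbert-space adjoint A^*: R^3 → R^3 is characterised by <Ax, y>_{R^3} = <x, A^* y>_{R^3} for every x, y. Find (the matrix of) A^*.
A^* = A^T =
[[1, -1, 1],
 [3, 2, 3],
 [-2, 1, -3]]

For real matrices with standard dot products, the defining identity <Ax, y> = <x, A^* y> gives (Ax)^T y = x^T (A^*) y, i.e. x^T A^T y = x^T (A^*) y. Since this holds for all x, y, we must have A^* = A^T. Therefore
A^* =
[[1, -1, 1],
 [3, 2, 3],
 [-2, 1, -3]].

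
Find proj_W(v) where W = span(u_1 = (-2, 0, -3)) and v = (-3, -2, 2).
proj_W(v) = (0, 0, 0)

Set up U = [u_1 | ... | u_1] ∈ R^(3×1). The projector onto W = col(U) is P = U (U^T U)^(-1) U^T.
Compute U^T U =
  [13],
and U^T v = (0).
Solve U^T U · c = U^T v for the coefficients: c = (0). The projection is proj_W(v) = U c.
Check: (v - proj_W(v)) · u_1 = 0  (should be 0).
Result: proj_W(v) = (0, 0, 0).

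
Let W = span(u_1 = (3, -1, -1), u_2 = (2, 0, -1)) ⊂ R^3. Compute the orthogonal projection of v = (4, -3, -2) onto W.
proj_W(v) = (9/2, -5/2, -1)

Set up U = [u_1 | ... | u_2] ∈ R^(3×2). The projector onto W = col(U) is P = U (U^T U)^(-1) U^T.
Compute U^T U =
  [11, 7]
  [7, 5],
and U^T v = (17, 10).
Solve U^T U · c = U^T v for the coefficients: c = (5/2, -3/2). The projection is proj_W(v) = U c.
Check: (v - proj_W(v)) · u_1 = 0  (should be 0).
Check: (v - proj_W(v)) · u_2 = 0  (should be 0).
Result: proj_W(v) = (9/2, -5/2, -1).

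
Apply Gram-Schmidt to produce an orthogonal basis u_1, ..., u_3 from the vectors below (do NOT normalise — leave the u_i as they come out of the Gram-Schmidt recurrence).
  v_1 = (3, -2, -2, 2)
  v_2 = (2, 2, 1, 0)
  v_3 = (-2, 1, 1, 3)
Orthogonal basis:
  u_1 = (3, -2, -2, 2)
  u_2 = (2, 2, 1, 0)
  u_3 = (-76/63, 53/63, 46/63, 71/21)

Apply the Gram-Schmidt recurrence
  u_1 = v_1
  u_i = v_i − Σ_{j<i} ((v_i · u_j) / (u_j · u_j)) · u_j.

Step by step this gives:
  u_1 = (3, -2, -2, 2)
  u_2 = (2, 2, 1, 0)
  u_3 = (-76/63, 53/63, 46/63, 71/21)

Orthogonality check:
  u_2 · u_1 = 0 (should be 0)
  u_3 · u_1 = 0 (should be 0)
  u_3 · u_2 = 0 (should be 0)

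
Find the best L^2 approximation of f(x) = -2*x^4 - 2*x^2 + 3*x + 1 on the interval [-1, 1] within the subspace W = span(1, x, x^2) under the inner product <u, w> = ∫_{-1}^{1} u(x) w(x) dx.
g(x) = -26*x^2/7 + 3*x + 41/35

The best approximation g ∈ W is the orthogonal projection of f onto W. Writing g = a_0 + a_1 x + a_2 x^2, the coefficients solve the normal equations G · a = b where
  G_{ij} = <φ_i, φ_j> and b_i = <f, φ_i>, with φ_0 = 1, φ_1 = x, φ_2 = x^2.
G =
  [2, 0, 2/3]
  [0, 2/3, 0]
  [2/3, 0, 2/5],
b = (-2/15, 2, -74/105).
Solving gives a_0 = 41/35, a_1 = 3, a_2 = -26/7, so
  g(x) = -26*x^2/7 + 3*x + 41/35.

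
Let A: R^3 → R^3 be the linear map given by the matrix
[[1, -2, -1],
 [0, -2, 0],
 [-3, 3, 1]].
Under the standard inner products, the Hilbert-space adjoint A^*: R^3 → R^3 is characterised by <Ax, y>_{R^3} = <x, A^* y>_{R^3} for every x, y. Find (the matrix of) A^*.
A^* = A^T =
[[1, 0, -3],
 [-2, -2, 3],
 [-1, 0, 1]]

For real matrices with standard dot products, the defining identity <Ax, y> = <x, A^* y> gives (Ax)^T y = x^T (A^*) y, i.e. x^T A^T y = x^T (A^*) y. Since this holds for all x, y, we must have A^* = A^T. Therefore
A^* =
[[1, 0, -3],
 [-2, -2, 3],
 [-1, 0, 1]].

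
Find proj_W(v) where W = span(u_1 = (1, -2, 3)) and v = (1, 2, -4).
proj_W(v) = (-15/14, 15/7, -45/14)

Set up U = [u_1 | ... | u_1] ∈ R^(3×1). The projector onto W = col(U) is P = U (U^T U)^(-1) U^T.
Compute U^T U =
  [14],
and U^T v = (-15).
Solve U^T U · c = U^T v for the coefficients: c = (-15/14). The projection is proj_W(v) = U c.
Check: (v - proj_W(v)) · u_1 = 0  (should be 0).
Result: proj_W(v) = (-15/14, 15/7, -45/14).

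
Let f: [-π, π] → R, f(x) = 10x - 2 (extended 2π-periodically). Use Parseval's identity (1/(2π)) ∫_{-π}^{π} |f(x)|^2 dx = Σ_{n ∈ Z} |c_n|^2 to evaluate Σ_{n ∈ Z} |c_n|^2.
Σ |c_n|^2 = 100π^2/3 + 4

Expand and integrate term by term over [-π, π]:
  ∫ (10x)^2 dx = 100·(2π^3/3); ∫ 2·10·(-2)·x dx = 0 (odd integrand); ∫ (-2)^2 dx = 4·2π.
So (1/(2π)) ∫_{-π}^{π} (10x - 2)^2 dx = 100π^2/3 + 4 = 100π^2/3 + 4.
Parseval ⇒ Σ |c_n|^2 = 100π^2/3 + 4.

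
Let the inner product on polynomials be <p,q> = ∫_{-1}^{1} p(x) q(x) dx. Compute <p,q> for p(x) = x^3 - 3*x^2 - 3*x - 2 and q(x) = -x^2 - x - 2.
<p,q> = 242/15

Expand the product: p(x)·q(x) = -x^5 + 2*x^4 + 4*x^3 + 11*x^2 + 8*x + 4.
∫_{-1}^{1} of each monomial x^k gives [2/(k+1) if k even, 0 if k odd]. Integrating term-by-term (or equivalently evaluating the antiderivative F(x) = -x^6/6 + 2*x^5/5 + x^4 + 11*x^3/3 + 4*x^2 + 4*x at the endpoints):
  F(1) − F(−1) = 129/10 − (-97/30) = 242/15.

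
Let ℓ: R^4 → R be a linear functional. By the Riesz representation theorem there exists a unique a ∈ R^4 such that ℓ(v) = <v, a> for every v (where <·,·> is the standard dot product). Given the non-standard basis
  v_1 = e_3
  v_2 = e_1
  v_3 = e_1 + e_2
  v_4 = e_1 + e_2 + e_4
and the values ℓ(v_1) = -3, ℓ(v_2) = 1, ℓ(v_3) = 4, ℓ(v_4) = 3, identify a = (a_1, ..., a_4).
a = (1, 3, -3, -1)

Write a = (a_1, ..., a_4) in the standard basis. For each basis vector v_i, ℓ(v_i) = <v_i, a> is a linear equation in the a_j's. Collect the n equations into a matrix system V a = ℓ, where row i of V is v_i (expressed in the standard basis). Since V is invertible (lower-triangular with 1s on the diagonal, up to permutation), solve by back-substitution:
  V =
[[0, 0, 1, 0],
 [1, 0, 0, 0],
 [1, 1, 0, 0],
 [1, 1, 0, 1]]
  V a = (-3, 1, 4, 3)
Solving gives a = (1, 3, -3, -1).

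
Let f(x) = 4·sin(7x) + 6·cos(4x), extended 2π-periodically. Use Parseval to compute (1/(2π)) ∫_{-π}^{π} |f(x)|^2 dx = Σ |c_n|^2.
Σ |c_n|^2 = 26

Expand |f|^2 and use orthogonality of {sin(nx), cos(mx)} on [-π, π]:
  ∫_{-π}^{π} sin(nx)^2 dx = π, ∫ cos(mx)^2 dx = π, and cross terms integrate to 0.
So ∫_{-π}^{π} f(x)^2 dx = 4^2 · π + 6^2 · π = (16 + 36)π.
Divide by 2π: (16 + 36)/2 = 26.
By Parseval, this equals Σ |c_n|^2.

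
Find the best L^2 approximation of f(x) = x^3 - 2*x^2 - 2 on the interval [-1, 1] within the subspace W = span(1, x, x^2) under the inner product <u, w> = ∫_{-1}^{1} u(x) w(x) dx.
g(x) = -2*x^2 + 3*x/5 - 2

The best approximation g ∈ W is the orthogonal projection of f onto W. Writing g = a_0 + a_1 x + a_2 x^2, the coefficients solve the normal equations G · a = b where
  G_{ij} = <φ_i, φ_j> and b_i = <f, φ_i>, with φ_0 = 1, φ_1 = x, φ_2 = x^2.
G =
  [2, 0, 2/3]
  [0, 2/3, 0]
  [2/3, 0, 2/5],
b = (-16/3, 2/5, -32/15).
Solving gives a_0 = -2, a_1 = 3/5, a_2 = -2, so
  g(x) = -2*x^2 + 3*x/5 - 2.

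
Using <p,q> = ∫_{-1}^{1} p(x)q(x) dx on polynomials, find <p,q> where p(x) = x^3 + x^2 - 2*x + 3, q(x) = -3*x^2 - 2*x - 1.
<p,q> = -12

Expand the product: p(x)·q(x) = -3*x^5 - 5*x^4 + 3*x^3 - 6*x^2 - 4*x - 3.
∫_{-1}^{1} of each monomial x^k gives [2/(k+1) if k even, 0 if k odd]. Integrating term-by-term (or equivalently evaluating the antiderivative F(x) = -x^6/2 - x^5 + 3*x^4/4 - 2*x^3 - 2*x^2 - 3*x at the endpoints):
  F(1) − F(−1) = -31/4 − (17/4) = -12.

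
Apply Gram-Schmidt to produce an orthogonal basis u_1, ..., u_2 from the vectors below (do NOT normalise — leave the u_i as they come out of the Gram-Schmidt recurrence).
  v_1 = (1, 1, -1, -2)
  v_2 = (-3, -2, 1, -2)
Orthogonal basis:
  u_1 = (1, 1, -1, -2)
  u_2 = (-19/7, -12/7, 5/7, -18/7)

Apply the Gram-Schmidt recurrence
  u_1 = v_1
  u_i = v_i − Σ_{j<i} ((v_i · u_j) / (u_j · u_j)) · u_j.

Step by step this gives:
  u_1 = (1, 1, -1, -2)
  u_2 = (-19/7, -12/7, 5/7, -18/7)

Orthogonality check:
  u_2 · u_1 = 0 (should be 0)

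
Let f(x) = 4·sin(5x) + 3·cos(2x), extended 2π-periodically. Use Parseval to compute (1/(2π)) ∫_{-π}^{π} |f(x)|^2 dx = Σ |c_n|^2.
Σ |c_n|^2 = 25/2

Expand |f|^2 and use orthogonality of {sin(nx), cos(mx)} on [-π, π]:
  ∫_{-π}^{π} sin(nx)^2 dx = π, ∫ cos(mx)^2 dx = π, and cross terms integrate to 0.
So ∫_{-π}^{π} f(x)^2 dx = 4^2 · π + 3^2 · π = (16 + 9)π.
Divide by 2π: (16 + 9)/2 = 25/2.
By Parseval, this equals Σ |c_n|^2.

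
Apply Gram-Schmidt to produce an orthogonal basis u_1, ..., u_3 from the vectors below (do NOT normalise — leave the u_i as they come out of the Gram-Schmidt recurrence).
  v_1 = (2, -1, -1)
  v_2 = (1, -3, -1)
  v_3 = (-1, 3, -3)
Orthogonal basis:
  u_1 = (2, -1, -1)
  u_2 = (-1, -2, 0)
  u_3 = (-4/3, 2/3, -10/3)

Apply the Gram-Schmidt recurrence
  u_1 = v_1
  u_i = v_i − Σ_{j<i} ((v_i · u_j) / (u_j · u_j)) · u_j.

Step by step this gives:
  u_1 = (2, -1, -1)
  u_2 = (-1, -2, 0)
  u_3 = (-4/3, 2/3, -10/3)

Orthogonality check:
  u_2 · u_1 = 0 (should be 0)
  u_3 · u_1 = 0 (should be 0)
  u_3 · u_2 = 0 (should be 0)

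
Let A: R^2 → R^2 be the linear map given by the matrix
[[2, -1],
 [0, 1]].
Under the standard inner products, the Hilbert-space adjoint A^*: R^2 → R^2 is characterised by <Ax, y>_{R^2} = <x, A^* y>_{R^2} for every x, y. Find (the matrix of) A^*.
A^* = A^T =
[[2, 0],
 [-1, 1]]

For real matrices with standard dot products, the defining identity <Ax, y> = <x, A^* y> gives (Ax)^T y = x^T (A^*) y, i.e. x^T A^T y = x^T (A^*) y. Since this holds for all x, y, we must have A^* = A^T. Therefore
A^* =
[[2, 0],
 [-1, 1]].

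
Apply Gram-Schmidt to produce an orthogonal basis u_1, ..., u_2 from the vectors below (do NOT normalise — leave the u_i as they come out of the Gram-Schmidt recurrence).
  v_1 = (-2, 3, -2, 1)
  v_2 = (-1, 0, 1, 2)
Orthogonal basis:
  u_1 = (-2, 3, -2, 1)
  u_2 = (-7/9, -1/3, 11/9, 17/9)

Apply the Gram-Schmidt recurrence
  u_1 = v_1
  u_i = v_i − Σ_{j<i} ((v_i · u_j) / (u_j · u_j)) · u_j.

Step by step this gives:
  u_1 = (-2, 3, -2, 1)
  u_2 = (-7/9, -1/3, 11/9, 17/9)

Orthogonality check:
  u_2 · u_1 = 0 (should be 0)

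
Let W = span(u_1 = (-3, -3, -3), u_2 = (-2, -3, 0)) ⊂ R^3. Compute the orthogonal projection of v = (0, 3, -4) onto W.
proj_W(v) = (3/7, 19/7, -29/7)

Set up U = [u_1 | ... | u_2] ∈ R^(3×2). The projector onto W = col(U) is P = U (U^T U)^(-1) U^T.
Compute U^T U =
  [27, 15]
  [15, 13],
and U^T v = (3, -9).
Solve U^T U · c = U^T v for the coefficients: c = (29/21, -16/7). The projection is proj_W(v) = U c.
Check: (v - proj_W(v)) · u_1 = 0  (should be 0).
Check: (v - proj_W(v)) · u_2 = 0  (should be 0).
Result: proj_W(v) = (3/7, 19/7, -29/7).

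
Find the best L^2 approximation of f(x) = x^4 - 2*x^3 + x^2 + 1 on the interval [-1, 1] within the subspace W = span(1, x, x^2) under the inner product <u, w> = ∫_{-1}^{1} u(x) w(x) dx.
g(x) = 13*x^2/7 - 6*x/5 + 32/35

The best approximation g ∈ W is the orthogonal projection of f onto W. Writing g = a_0 + a_1 x + a_2 x^2, the coefficients solve the normal equations G · a = b where
  G_{ij} = <φ_i, φ_j> and b_i = <f, φ_i>, with φ_0 = 1, φ_1 = x, φ_2 = x^2.
G =
  [2, 0, 2/3]
  [0, 2/3, 0]
  [2/3, 0, 2/5],
b = (46/15, -4/5, 142/105).
Solving gives a_0 = 32/35, a_1 = -6/5, a_2 = 13/7, so
  g(x) = 13*x^2/7 - 6*x/5 + 32/35.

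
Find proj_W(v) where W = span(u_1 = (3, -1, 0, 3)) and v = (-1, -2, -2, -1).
proj_W(v) = (-12/19, 4/19, 0, -12/19)

Set up U = [u_1 | ... | u_1] ∈ R^(4×1). The projector onto W = col(U) is P = U (U^T U)^(-1) U^T.
Compute U^T U =
  [19],
and U^T v = (-4).
Solve U^T U · c = U^T v for the coefficients: c = (-4/19). The projection is proj_W(v) = U c.
Check: (v - proj_W(v)) · u_1 = 0  (should be 0).
Result: proj_W(v) = (-12/19, 4/19, 0, -12/19).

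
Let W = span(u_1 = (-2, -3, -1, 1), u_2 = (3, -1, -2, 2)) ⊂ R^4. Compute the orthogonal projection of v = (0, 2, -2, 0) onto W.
proj_W(v) = (250/269, 188/269, 6/269, -6/269)

Set up U = [u_1 | ... | u_2] ∈ R^(4×2). The projector onto W = col(U) is P = U (U^T U)^(-1) U^T.
Compute U^T U =
  [15, 1]
  [1, 18],
and U^T v = (-4, 2).
Solve U^T U · c = U^T v for the coefficients: c = (-74/269, 34/269). The projection is proj_W(v) = U c.
Check: (v - proj_W(v)) · u_1 = 0  (should be 0).
Check: (v - proj_W(v)) · u_2 = 0  (should be 0).
Result: proj_W(v) = (250/269, 188/269, 6/269, -6/269).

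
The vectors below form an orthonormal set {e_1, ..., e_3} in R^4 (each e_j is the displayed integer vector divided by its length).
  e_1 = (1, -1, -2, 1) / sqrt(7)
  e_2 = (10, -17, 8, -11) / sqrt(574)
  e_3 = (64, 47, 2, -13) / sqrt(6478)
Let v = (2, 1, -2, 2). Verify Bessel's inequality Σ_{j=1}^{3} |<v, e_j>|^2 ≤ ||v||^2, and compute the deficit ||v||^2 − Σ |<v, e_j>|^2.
Σ |<v, e_j>|^2 = 978/79; ||v||^2 = 13; deficit = 49/79

Write each e_j = u_j / sqrt(<u_j, u_j>) where u_j is the displayed integer vector. Then <v, e_j> = <v, u_j> / sqrt(<u_j, u_j>), so |<v, e_j>|^2 = <v, u_j>^2 / <u_j, u_j>.
Coefficients: <v, e_1> = 7/sqrt(7), <v, e_2> = -35/sqrt(574), <v, e_3> = 145/sqrt(6478).
Square and sum: Σ |<v, e_j>|^2 = 978/79.
Compute ||v||^2 = v·v = 13.
Deficit = 13 − 978/79 = 49/79 ≥ 0, confirming Bessel's inequality. (The deficit equals ||v − Σ <v,e_j> e_j||^2, the squared distance from v to span{e_j}.)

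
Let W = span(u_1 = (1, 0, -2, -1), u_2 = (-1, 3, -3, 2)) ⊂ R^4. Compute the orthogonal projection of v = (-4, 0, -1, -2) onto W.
proj_W(v) = (-9/43, 18/43, -12/43, 15/43)

Set up U = [u_1 | ... | u_2] ∈ R^(4×2). The projector onto W = col(U) is P = U (U^T U)^(-1) U^T.
Compute U^T U =
  [6, 3]
  [3, 23],
and U^T v = (0, 3).
Solve U^T U · c = U^T v for the coefficients: c = (-3/43, 6/43). The projection is proj_W(v) = U c.
Check: (v - proj_W(v)) · u_1 = 0  (should be 0).
Check: (v - proj_W(v)) · u_2 = 0  (should be 0).
Result: proj_W(v) = (-9/43, 18/43, -12/43, 15/43).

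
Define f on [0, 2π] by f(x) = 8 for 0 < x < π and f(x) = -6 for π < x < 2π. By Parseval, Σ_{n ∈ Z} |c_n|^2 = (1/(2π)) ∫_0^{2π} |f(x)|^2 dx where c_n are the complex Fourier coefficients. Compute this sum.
Σ |c_n|^2 = 50

Parseval equates the L^2 energy of f (normalised by 1/(2π)) with the ℓ^2 sum of its Fourier coefficients: (1/(2π)) ∫_0^{2π} |f|^2 = Σ |c_n|^2.
Compute the left side: (1/(2π)) [∫_0^π 8^2 dx + ∫_π^{2π} (-6)^2 dx] = (1/(2π)) · (64π + 36π) = (64 + 36)/2 = 50.
So Σ_{n ∈ Z} |c_n|^2 = 50.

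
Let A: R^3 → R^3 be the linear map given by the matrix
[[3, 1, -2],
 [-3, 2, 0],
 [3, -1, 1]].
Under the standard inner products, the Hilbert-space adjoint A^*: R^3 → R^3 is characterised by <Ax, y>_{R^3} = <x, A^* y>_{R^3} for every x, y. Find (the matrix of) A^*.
A^* = A^T =
[[3, -3, 3],
 [1, 2, -1],
 [-2, 0, 1]]

For real matrices with standard dot products, the defining identity <Ax, y> = <x, A^* y> gives (Ax)^T y = x^T (A^*) y, i.e. x^T A^T y = x^T (A^*) y. Since this holds for all x, y, we must have A^* = A^T. Therefore
A^* =
[[3, -3, 3],
 [1, 2, -1],
 [-2, 0, 1]].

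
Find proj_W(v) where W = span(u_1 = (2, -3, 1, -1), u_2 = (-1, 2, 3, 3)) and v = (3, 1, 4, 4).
proj_W(v) = (137/281, -21/281, 1360/281, 854/281)

Set up U = [u_1 | ... | u_2] ∈ R^(4×2). The projector onto W = col(U) is P = U (U^T U)^(-1) U^T.
Compute U^T U =
  [15, -8]
  [-8, 23],
and U^T v = (3, 23).
Solve U^T U · c = U^T v for the coefficients: c = (253/281, 369/281). The projection is proj_W(v) = U c.
Check: (v - proj_W(v)) · u_1 = 0  (should be 0).
Check: (v - proj_W(v)) · u_2 = 0  (should be 0).
Result: proj_W(v) = (137/281, -21/281, 1360/281, 854/281).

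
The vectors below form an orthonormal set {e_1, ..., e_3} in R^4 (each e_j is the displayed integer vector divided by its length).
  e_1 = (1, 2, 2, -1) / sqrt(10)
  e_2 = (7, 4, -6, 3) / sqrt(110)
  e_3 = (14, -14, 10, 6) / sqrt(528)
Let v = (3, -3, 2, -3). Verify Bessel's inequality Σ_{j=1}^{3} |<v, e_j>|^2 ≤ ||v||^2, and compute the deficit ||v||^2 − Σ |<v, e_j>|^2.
Σ |<v, e_j>|^2 = 203/12; ||v||^2 = 31; deficit = 169/12

Write each e_j = u_j / sqrt(<u_j, u_j>) where u_j is the displayed integer vector. Then <v, e_j> = <v, u_j> / sqrt(<u_j, u_j>), so |<v, e_j>|^2 = <v, u_j>^2 / <u_j, u_j>.
Coefficients: <v, e_1> = 4/sqrt(10), <v, e_2> = -12/sqrt(110), <v, e_3> = 86/sqrt(528).
Square and sum: Σ |<v, e_j>|^2 = 203/12.
Compute ||v||^2 = v·v = 31.
Deficit = 31 − 203/12 = 169/12 ≥ 0, confirming Bessel's inequality. (The deficit equals ||v − Σ <v,e_j> e_j||^2, the squared distance from v to span{e_j}.)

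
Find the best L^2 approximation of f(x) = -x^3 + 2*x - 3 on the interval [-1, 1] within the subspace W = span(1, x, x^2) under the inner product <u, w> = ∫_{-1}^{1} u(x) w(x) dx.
g(x) = 7*x/5 - 3

The best approximation g ∈ W is the orthogonal projection of f onto W. Writing g = a_0 + a_1 x + a_2 x^2, the coefficients solve the normal equations G · a = b where
  G_{ij} = <φ_i, φ_j> and b_i = <f, φ_i>, with φ_0 = 1, φ_1 = x, φ_2 = x^2.
G =
  [2, 0, 2/3]
  [0, 2/3, 0]
  [2/3, 0, 2/5],
b = (-6, 14/15, -2).
Solving gives a_0 = -3, a_1 = 7/5, a_2 = 0, so
  g(x) = 7*x/5 - 3.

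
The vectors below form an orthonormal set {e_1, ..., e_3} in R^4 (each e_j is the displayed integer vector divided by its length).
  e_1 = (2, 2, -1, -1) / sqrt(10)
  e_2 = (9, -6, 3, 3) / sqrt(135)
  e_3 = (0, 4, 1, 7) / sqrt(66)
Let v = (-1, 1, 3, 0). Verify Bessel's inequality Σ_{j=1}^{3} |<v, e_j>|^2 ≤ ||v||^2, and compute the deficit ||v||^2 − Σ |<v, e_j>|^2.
Σ |<v, e_j>|^2 = 21/11; ||v||^2 = 11; deficit = 100/11

Write each e_j = u_j / sqrt(<u_j, u_j>) where u_j is the displayed integer vector. Then <v, e_j> = <v, u_j> / sqrt(<u_j, u_j>), so |<v, e_j>|^2 = <v, u_j>^2 / <u_j, u_j>.
Coefficients: <v, e_1> = -3/sqrt(10), <v, e_2> = -6/sqrt(135), <v, e_3> = 7/sqrt(66).
Square and sum: Σ |<v, e_j>|^2 = 21/11.
Compute ||v||^2 = v·v = 11.
Deficit = 11 − 21/11 = 100/11 ≥ 0, confirming Bessel's inequality. (The deficit equals ||v − Σ <v,e_j> e_j||^2, the squared distance from v to span{e_j}.)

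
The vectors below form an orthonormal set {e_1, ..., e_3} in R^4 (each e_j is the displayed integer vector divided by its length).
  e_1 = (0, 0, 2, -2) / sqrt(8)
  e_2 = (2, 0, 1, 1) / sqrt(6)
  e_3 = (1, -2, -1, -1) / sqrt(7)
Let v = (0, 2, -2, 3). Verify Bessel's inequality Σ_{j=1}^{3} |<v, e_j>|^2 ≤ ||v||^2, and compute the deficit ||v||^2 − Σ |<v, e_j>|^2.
Σ |<v, e_j>|^2 = 341/21; ||v||^2 = 17; deficit = 16/21

Write each e_j = u_j / sqrt(<u_j, u_j>) where u_j is the displayed integer vector. Then <v, e_j> = <v, u_j> / sqrt(<u_j, u_j>), so |<v, e_j>|^2 = <v, u_j>^2 / <u_j, u_j>.
Coefficients: <v, e_1> = -10/sqrt(8), <v, e_2> = 1/sqrt(6), <v, e_3> = -5/sqrt(7).
Square and sum: Σ |<v, e_j>|^2 = 341/21.
Compute ||v||^2 = v·v = 17.
Deficit = 17 − 341/21 = 16/21 ≥ 0, confirming Bessel's inequality. (The deficit equals ||v − Σ <v,e_j> e_j||^2, the squared distance from v to span{e_j}.)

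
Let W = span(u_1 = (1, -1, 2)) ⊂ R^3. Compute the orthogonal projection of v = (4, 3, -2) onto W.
proj_W(v) = (-1/2, 1/2, -1)

Set up U = [u_1 | ... | u_1] ∈ R^(3×1). The projector onto W = col(U) is P = U (U^T U)^(-1) U^T.
Compute U^T U =
  [6],
and U^T v = (-3).
Solve U^T U · c = U^T v for the coefficients: c = (-1/2). The projection is proj_W(v) = U c.
Check: (v - proj_W(v)) · u_1 = 0  (should be 0).
Result: proj_W(v) = (-1/2, 1/2, -1).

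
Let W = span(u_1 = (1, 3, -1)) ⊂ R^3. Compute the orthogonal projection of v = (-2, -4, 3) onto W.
proj_W(v) = (-17/11, -51/11, 17/11)

Set up U = [u_1 | ... | u_1] ∈ R^(3×1). The projector onto W = col(U) is P = U (U^T U)^(-1) U^T.
Compute U^T U =
  [11],
and U^T v = (-17).
Solve U^T U · c = U^T v for the coefficients: c = (-17/11). The projection is proj_W(v) = U c.
Check: (v - proj_W(v)) · u_1 = 0  (should be 0).
Result: proj_W(v) = (-17/11, -51/11, 17/11).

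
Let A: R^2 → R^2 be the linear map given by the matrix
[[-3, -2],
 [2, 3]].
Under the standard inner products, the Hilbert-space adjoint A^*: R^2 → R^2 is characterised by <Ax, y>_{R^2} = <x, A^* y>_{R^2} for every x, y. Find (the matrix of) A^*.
A^* = A^T =
[[-3, 2],
 [-2, 3]]

For real matrices with standard dot products, the defining identity <Ax, y> = <x, A^* y> gives (Ax)^T y = x^T (A^*) y, i.e. x^T A^T y = x^T (A^*) y. Since this holds for all x, y, we must have A^* = A^T. Therefore
A^* =
[[-3, 2],
 [-2, 3]].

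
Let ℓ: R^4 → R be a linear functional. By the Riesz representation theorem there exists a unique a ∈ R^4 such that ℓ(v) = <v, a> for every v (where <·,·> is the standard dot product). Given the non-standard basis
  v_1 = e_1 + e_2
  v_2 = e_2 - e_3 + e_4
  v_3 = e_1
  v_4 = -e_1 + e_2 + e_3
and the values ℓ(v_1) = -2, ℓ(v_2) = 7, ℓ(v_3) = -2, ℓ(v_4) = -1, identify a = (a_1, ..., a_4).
a = (-2, 0, -3, 4)

Write a = (a_1, ..., a_4) in the standard basis. For each basis vector v_i, ℓ(v_i) = <v_i, a> is a linear equation in the a_j's. Collect the n equations into a matrix system V a = ℓ, where row i of V is v_i (expressed in the standard basis). Since V is invertible (lower-triangular with 1s on the diagonal, up to permutation), solve by back-substitution:
  V =
[[1, 1, 0, 0],
 [0, 1, -1, 1],
 [1, 0, 0, 0],
 [-1, 1, 1, 0]]
  V a = (-2, 7, -2, -1)
Solving gives a = (-2, 0, -3, 4).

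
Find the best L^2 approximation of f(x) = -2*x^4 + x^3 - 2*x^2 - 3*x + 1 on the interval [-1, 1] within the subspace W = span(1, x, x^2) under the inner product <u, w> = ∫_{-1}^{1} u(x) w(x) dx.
g(x) = -26*x^2/7 - 12*x/5 + 41/35

The best approximation g ∈ W is the orthogonal projection of f onto W. Writing g = a_0 + a_1 x + a_2 x^2, the coefficients solve the normal equations G · a = b where
  G_{ij} = <φ_i, φ_j> and b_i = <f, φ_i>, with φ_0 = 1, φ_1 = x, φ_2 = x^2.
G =
  [2, 0, 2/3]
  [0, 2/3, 0]
  [2/3, 0, 2/5],
b = (-2/15, -8/5, -74/105).
Solving gives a_0 = 41/35, a_1 = -12/5, a_2 = -26/7, so
  g(x) = -26*x^2/7 - 12*x/5 + 41/35.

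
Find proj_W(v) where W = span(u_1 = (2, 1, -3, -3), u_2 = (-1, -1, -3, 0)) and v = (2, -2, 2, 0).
proj_W(v) = (14/31, 106/217, 366/217, 24/217)

Set up U = [u_1 | ... | u_2] ∈ R^(4×2). The projector onto W = col(U) is P = U (U^T U)^(-1) U^T.
Compute U^T U =
  [23, 6]
  [6, 11],
and U^T v = (-4, -6).
Solve U^T U · c = U^T v for the coefficients: c = (-8/217, -114/217). The projection is proj_W(v) = U c.
Check: (v - proj_W(v)) · u_1 = 0  (should be 0).
Check: (v - proj_W(v)) · u_2 = 0  (should be 0).
Result: proj_W(v) = (14/31, 106/217, 366/217, 24/217).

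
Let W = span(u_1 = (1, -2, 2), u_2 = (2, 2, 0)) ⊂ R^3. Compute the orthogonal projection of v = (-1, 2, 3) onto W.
proj_W(v) = (13/17, 4/17, 6/17)

Set up U = [u_1 | ... | u_2] ∈ R^(3×2). The projector onto W = col(U) is P = U (U^T U)^(-1) U^T.
Compute U^T U =
  [9, -2]
  [-2, 8],
and U^T v = (1, 2).
Solve U^T U · c = U^T v for the coefficients: c = (3/17, 5/17). The projection is proj_W(v) = U c.
Check: (v - proj_W(v)) · u_1 = 0  (should be 0).
Check: (v - proj_W(v)) · u_2 = 0  (should be 0).
Result: proj_W(v) = (13/17, 4/17, 6/17).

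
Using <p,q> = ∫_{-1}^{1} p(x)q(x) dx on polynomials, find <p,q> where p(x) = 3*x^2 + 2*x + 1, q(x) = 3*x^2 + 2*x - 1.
<p,q> = 64/15

Expand the product: p(x)·q(x) = 9*x^4 + 12*x^3 + 4*x^2 - 1.
∫_{-1}^{1} of each monomial x^k gives [2/(k+1) if k even, 0 if k odd]. Integrating term-by-term (or equivalently evaluating the antiderivative F(x) = 9*x^5/5 + 3*x^4 + 4*x^3/3 - x at the endpoints):
  F(1) − F(−1) = 77/15 − (13/15) = 64/15.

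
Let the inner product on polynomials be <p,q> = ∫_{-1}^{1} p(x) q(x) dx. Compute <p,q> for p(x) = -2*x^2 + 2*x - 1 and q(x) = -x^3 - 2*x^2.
<p,q> = 32/15

Expand the product: p(x)·q(x) = 2*x^5 + 2*x^4 - 3*x^3 + 2*x^2.
∫_{-1}^{1} of each monomial x^k gives [2/(k+1) if k even, 0 if k odd]. Integrating term-by-term (or equivalently evaluating the antiderivative F(x) = x^6/3 + 2*x^5/5 - 3*x^4/4 + 2*x^3/3 at the endpoints):
  F(1) − F(−1) = 13/20 − (-89/60) = 32/15.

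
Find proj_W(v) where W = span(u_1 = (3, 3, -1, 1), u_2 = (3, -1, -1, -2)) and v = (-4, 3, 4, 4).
proj_W(v) = (-261/55, 159/55, 87/55, 228/55)

Set up U = [u_1 | ... | u_2] ∈ R^(4×2). The projector onto W = col(U) is P = U (U^T U)^(-1) U^T.
Compute U^T U =
  [20, 5]
  [5, 15],
and U^T v = (-3, -27).
Solve U^T U · c = U^T v for the coefficients: c = (18/55, -21/11). The projection is proj_W(v) = U c.
Check: (v - proj_W(v)) · u_1 = 0  (should be 0).
Check: (v - proj_W(v)) · u_2 = 0  (should be 0).
Result: proj_W(v) = (-261/55, 159/55, 87/55, 228/55).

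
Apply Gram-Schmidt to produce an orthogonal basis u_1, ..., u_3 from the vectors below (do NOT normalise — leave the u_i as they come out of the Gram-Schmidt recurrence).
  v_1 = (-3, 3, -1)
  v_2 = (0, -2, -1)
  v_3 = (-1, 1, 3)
Orthogonal basis:
  u_1 = (-3, 3, -1)
  u_2 = (-15/19, -23/19, -24/19)
  u_3 = (-10/7, -6/7, 12/7)

Apply the Gram-Schmidt recurrence
  u_1 = v_1
  u_i = v_i − Σ_{j<i} ((v_i · u_j) / (u_j · u_j)) · u_j.

Step by step this gives:
  u_1 = (-3, 3, -1)
  u_2 = (-15/19, -23/19, -24/19)
  u_3 = (-10/7, -6/7, 12/7)

Orthogonality check:
  u_2 · u_1 = 0 (should be 0)
  u_3 · u_1 = 0 (should be 0)
  u_3 · u_2 = 0 (should be 0)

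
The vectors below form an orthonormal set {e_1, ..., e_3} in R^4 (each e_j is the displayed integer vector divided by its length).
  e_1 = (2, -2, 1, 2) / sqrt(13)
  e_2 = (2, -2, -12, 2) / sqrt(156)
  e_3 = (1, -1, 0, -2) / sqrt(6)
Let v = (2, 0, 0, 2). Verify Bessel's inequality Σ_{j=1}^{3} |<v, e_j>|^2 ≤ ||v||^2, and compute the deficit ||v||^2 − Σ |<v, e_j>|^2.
Σ |<v, e_j>|^2 = 6; ||v||^2 = 8; deficit = 2

Write each e_j = u_j / sqrt(<u_j, u_j>) where u_j is the displayed integer vector. Then <v, e_j> = <v, u_j> / sqrt(<u_j, u_j>), so |<v, e_j>|^2 = <v, u_j>^2 / <u_j, u_j>.
Coefficients: <v, e_1> = 8/sqrt(13), <v, e_2> = 8/sqrt(156), <v, e_3> = -2/sqrt(6).
Square and sum: Σ |<v, e_j>|^2 = 6.
Compute ||v||^2 = v·v = 8.
Deficit = 8 − 6 = 2 ≥ 0, confirming Bessel's inequality. (The deficit equals ||v − Σ <v,e_j> e_j||^2, the squared distance from v to span{e_j}.)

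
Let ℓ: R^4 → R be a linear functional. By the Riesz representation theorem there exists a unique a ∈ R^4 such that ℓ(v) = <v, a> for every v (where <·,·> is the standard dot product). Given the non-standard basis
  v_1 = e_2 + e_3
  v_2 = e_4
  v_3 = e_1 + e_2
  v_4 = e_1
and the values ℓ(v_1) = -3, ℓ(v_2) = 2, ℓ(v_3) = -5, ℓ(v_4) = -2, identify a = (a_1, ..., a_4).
a = (-2, -3, 0, 2)

Write a = (a_1, ..., a_4) in the standard basis. For each basis vector v_i, ℓ(v_i) = <v_i, a> is a linear equation in the a_j's. Collect the n equations into a matrix system V a = ℓ, where row i of V is v_i (expressed in the standard basis). Since V is invertible (lower-triangular with 1s on the diagonal, up to permutation), solve by back-substitution:
  V =
[[0, 1, 1, 0],
 [0, 0, 0, 1],
 [1, 1, 0, 0],
 [1, 0, 0, 0]]
  V a = (-3, 2, -5, -2)
Solving gives a = (-2, -3, 0, 2).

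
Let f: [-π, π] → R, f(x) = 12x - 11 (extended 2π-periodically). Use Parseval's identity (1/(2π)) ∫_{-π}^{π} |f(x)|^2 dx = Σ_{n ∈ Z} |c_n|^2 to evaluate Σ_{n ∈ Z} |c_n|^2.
Σ |c_n|^2 = 48π^2 + 121

Expand and integrate term by term over [-π, π]:
  ∫ (12x)^2 dx = 144·(2π^3/3); ∫ 2·12·(-11)·x dx = 0 (odd integrand); ∫ (-11)^2 dx = 121·2π.
So (1/(2π)) ∫_{-π}^{π} (12x - 11)^2 dx = 144π^2/3 + 121 = 48π^2 + 121.
Parseval ⇒ Σ |c_n|^2 = 48π^2 + 121.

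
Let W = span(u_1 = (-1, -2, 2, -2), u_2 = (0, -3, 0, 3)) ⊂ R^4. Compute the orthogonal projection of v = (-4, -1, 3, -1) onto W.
proj_W(v) = (-14/13, -28/13, 28/13, -28/13)

Set up U = [u_1 | ... | u_2] ∈ R^(4×2). The projector onto W = col(U) is P = U (U^T U)^(-1) U^T.
Compute U^T U =
  [13, 0]
  [0, 18],
and U^T v = (14, 0).
Solve U^T U · c = U^T v for the coefficients: c = (14/13, 0). The projection is proj_W(v) = U c.
Check: (v - proj_W(v)) · u_1 = 0  (should be 0).
Check: (v - proj_W(v)) · u_2 = 0  (should be 0).
Result: proj_W(v) = (-14/13, -28/13, 28/13, -28/13).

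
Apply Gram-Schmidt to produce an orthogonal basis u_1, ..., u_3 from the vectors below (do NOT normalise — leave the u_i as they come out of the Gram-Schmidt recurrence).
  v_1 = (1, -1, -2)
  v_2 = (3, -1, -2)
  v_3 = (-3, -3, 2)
Orthogonal basis:
  u_1 = (1, -1, -2)
  u_2 = (5/3, 1/3, 2/3)
  u_3 = (0, -16/5, 8/5)

Apply the Gram-Schmidt recurrence
  u_1 = v_1
  u_i = v_i − Σ_{j<i} ((v_i · u_j) / (u_j · u_j)) · u_j.

Step by step this gives:
  u_1 = (1, -1, -2)
  u_2 = (5/3, 1/3, 2/3)
  u_3 = (0, -16/5, 8/5)

Orthogonality check:
  u_2 · u_1 = 0 (should be 0)
  u_3 · u_1 = 0 (should be 0)
  u_3 · u_2 = 0 (should be 0)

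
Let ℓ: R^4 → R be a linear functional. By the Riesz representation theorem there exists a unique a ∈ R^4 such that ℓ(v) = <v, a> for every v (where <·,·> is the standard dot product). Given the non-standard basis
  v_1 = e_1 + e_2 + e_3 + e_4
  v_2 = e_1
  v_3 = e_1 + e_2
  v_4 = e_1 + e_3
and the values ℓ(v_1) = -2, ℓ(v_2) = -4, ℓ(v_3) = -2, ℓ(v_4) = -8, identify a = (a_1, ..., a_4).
a = (-4, 2, -4, 4)

Write a = (a_1, ..., a_4) in the standard basis. For each basis vector v_i, ℓ(v_i) = <v_i, a> is a linear equation in the a_j's. Collect the n equations into a matrix system V a = ℓ, where row i of V is v_i (expressed in the standard basis). Since V is invertible (lower-triangular with 1s on the diagonal, up to permutation), solve by back-substitution:
  V =
[[1, 1, 1, 1],
 [1, 0, 0, 0],
 [1, 1, 0, 0],
 [1, 0, 1, 0]]
  V a = (-2, -4, -2, -8)
Solving gives a = (-4, 2, -4, 4).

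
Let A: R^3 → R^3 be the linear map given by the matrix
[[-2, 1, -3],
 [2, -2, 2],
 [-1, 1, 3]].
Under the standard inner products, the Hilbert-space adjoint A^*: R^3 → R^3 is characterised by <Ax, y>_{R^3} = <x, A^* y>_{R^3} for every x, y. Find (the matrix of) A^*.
A^* = A^T =
[[-2, 2, -1],
 [1, -2, 1],
 [-3, 2, 3]]

For real matrices with standard dot products, the defining identity <Ax, y> = <x, A^* y> gives (Ax)^T y = x^T (A^*) y, i.e. x^T A^T y = x^T (A^*) y. Since this holds for all x, y, we must have A^* = A^T. Therefore
A^* =
[[-2, 2, -1],
 [1, -2, 1],
 [-3, 2, 3]].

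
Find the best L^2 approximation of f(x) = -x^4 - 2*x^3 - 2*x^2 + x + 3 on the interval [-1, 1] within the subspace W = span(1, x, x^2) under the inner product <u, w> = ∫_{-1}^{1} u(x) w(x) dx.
g(x) = -20*x^2/7 - x/5 + 108/35

The best approximation g ∈ W is the orthogonal projection of f onto W. Writing g = a_0 + a_1 x + a_2 x^2, the coefficients solve the normal equations G · a = b where
  G_{ij} = <φ_i, φ_j> and b_i = <f, φ_i>, with φ_0 = 1, φ_1 = x, φ_2 = x^2.
G =
  [2, 0, 2/3]
  [0, 2/3, 0]
  [2/3, 0, 2/5],
b = (64/15, -2/15, 32/35).
Solving gives a_0 = 108/35, a_1 = -1/5, a_2 = -20/7, so
  g(x) = -20*x^2/7 - x/5 + 108/35.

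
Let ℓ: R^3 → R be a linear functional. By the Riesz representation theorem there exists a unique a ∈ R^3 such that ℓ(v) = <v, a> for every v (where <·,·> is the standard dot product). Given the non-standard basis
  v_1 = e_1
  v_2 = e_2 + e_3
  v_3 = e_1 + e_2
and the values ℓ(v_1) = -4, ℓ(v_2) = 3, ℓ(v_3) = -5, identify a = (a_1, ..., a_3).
a = (-4, -1, 4)

Write a = (a_1, ..., a_3) in the standard basis. For each basis vector v_i, ℓ(v_i) = <v_i, a> is a linear equation in the a_j's. Collect the n equations into a matrix system V a = ℓ, where row i of V is v_i (expressed in the standard basis). Since V is invertible (lower-triangular with 1s on the diagonal, up to permutation), solve by back-substitution:
  V =
[[1, 0, 0],
 [0, 1, 1],
 [1, 1, 0]]
  V a = (-4, 3, -5)
Solving gives a = (-4, -1, 4).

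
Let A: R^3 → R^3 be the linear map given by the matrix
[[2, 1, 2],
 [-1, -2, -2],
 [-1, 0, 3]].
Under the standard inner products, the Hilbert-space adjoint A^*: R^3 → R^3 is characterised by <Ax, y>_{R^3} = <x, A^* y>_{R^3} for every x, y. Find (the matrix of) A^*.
A^* = A^T =
[[2, -1, -1],
 [1, -2, 0],
 [2, -2, 3]]

For real matrices with standard dot products, the defining identity <Ax, y> = <x, A^* y> gives (Ax)^T y = x^T (A^*) y, i.e. x^T A^T y = x^T (A^*) y. Since this holds for all x, y, we must have A^* = A^T. Therefore
A^* =
[[2, -1, -1],
 [1, -2, 0],
 [2, -2, 3]].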